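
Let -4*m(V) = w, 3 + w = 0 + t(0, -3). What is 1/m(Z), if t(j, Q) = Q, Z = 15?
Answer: 2/3 ≈ 0.66667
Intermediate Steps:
w = -6 (w = -3 + (0 - 3) = -3 - 3 = -6)
m(V) = 3/2 (m(V) = -1/4*(-6) = 3/2)
1/m(Z) = 1/(3/2) = 2/3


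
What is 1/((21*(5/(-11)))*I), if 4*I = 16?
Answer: -11/420 ≈ -0.026190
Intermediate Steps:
I = 4 (I = (¼)*16 = 4)
1/((21*(5/(-11)))*I) = 1/((21*(5/(-11)))*4) = 1/((21*(5*(-1/11)))*4) = 1/((21*(-5/11))*4) = 1/(-105/11*4) = 1/(-420/11) = -11/420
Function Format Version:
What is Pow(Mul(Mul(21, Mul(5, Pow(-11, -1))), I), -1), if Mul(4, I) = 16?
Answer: Rational(-11, 420) ≈ -0.026190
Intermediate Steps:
I = 4 (I = Mul(Rational(1, 4), 16) = 4)
Pow(Mul(Mul(21, Mul(5, Pow(-11, -1))), I), -1) = Pow(Mul(Mul(21, Mul(5, Pow(-11, -1))), 4), -1) = Pow(Mul(Mul(21, Mul(5, Rational(-1, 11))), 4), -1) = Pow(Mul(Mul(21, Rational(-5, 11)), 4), -1) = Pow(Mul(Rational(-105, 11), 4), -1) = Pow(Rational(-420, 11), -1) = Rational(-11, 420)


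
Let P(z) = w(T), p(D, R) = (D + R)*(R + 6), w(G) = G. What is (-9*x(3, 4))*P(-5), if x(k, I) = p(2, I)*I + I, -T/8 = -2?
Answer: -35136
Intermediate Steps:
T = 16 (T = -8*(-2) = 16)
p(D, R) = (6 + R)*(D + R) (p(D, R) = (D + R)*(6 + R) = (6 + R)*(D + R))
P(z) = 16
x(k, I) = I + I*(12 + I² + 8*I) (x(k, I) = (I² + 6*2 + 6*I + 2*I)*I + I = (I² + 12 + 6*I + 2*I)*I + I = (12 + I² + 8*I)*I + I = I*(12 + I² + 8*I) + I = I + I*(12 + I² + 8*I))
(-9*x(3, 4))*P(-5) = -36*(13 + 4² + 8*4)*16 = -36*(13 + 16 + 32)*16 = -36*61*16 = -9*244*16 = -2196*16 = -35136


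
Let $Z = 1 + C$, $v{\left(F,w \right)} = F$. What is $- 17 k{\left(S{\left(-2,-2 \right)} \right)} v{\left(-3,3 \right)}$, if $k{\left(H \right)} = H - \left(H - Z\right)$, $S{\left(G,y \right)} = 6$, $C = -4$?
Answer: $-153$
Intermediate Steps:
$Z = -3$ ($Z = 1 - 4 = -3$)
$k{\left(H \right)} = -3$ ($k{\left(H \right)} = H - \left(3 + H\right) = -3$)
$- 17 k{\left(S{\left(-2,-2 \right)} \right)} v{\left(-3,3 \right)} = \left(-17\right) \left(-3\right) \left(-3\right) = 51 \left(-3\right) = -153$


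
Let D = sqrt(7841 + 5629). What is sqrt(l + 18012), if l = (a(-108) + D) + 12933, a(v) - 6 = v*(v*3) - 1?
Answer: sqrt(65942 + sqrt(13470)) ≈ 257.02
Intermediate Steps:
a(v) = 5 + 3*v**2 (a(v) = 6 + (v*(v*3) - 1) = 6 + (v*(3*v) - 1) = 6 + (3*v**2 - 1) = 6 + (-1 + 3*v**2) = 5 + 3*v**2)
D = sqrt(13470) ≈ 116.06
l = 47930 + sqrt(13470) (l = ((5 + 3*(-108)**2) + sqrt(13470)) + 12933 = ((5 + 3*11664) + sqrt(13470)) + 12933 = ((5 + 34992) + sqrt(13470)) + 12933 = (34997 + sqrt(13470)) + 12933 = 47930 + sqrt(13470) ≈ 48046.)
sqrt(l + 18012) = sqrt((47930 + sqrt(13470)) + 18012) = sqrt(65942 + sqrt(13470))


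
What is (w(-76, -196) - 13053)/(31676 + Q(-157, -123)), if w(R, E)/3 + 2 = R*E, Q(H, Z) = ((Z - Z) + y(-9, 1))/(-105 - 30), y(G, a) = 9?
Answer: 474435/475139 ≈ 0.99852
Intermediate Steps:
Q(H, Z) = -1/15 (Q(H, Z) = ((Z - Z) + 9)/(-105 - 30) = (0 + 9)/(-135) = 9*(-1/135) = -1/15)
w(R, E) = -6 + 3*E*R (w(R, E) = -6 + 3*(R*E) = -6 + 3*(E*R) = -6 + 3*E*R)
(w(-76, -196) - 13053)/(31676 + Q(-157, -123)) = ((-6 + 3*(-196)*(-76)) - 13053)/(31676 - 1/15) = ((-6 + 44688) - 13053)/(475139/15) = (44682 - 13053)*(15/475139) = 31629*(15/475139) = 474435/475139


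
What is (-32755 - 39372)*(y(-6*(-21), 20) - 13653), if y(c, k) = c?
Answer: 975661929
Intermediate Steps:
(-32755 - 39372)*(y(-6*(-21), 20) - 13653) = (-32755 - 39372)*(-6*(-21) - 13653) = -72127*(126 - 13653) = -72127*(-13527) = 975661929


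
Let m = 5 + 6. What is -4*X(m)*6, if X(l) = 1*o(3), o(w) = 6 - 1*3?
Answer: -72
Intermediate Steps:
o(w) = 3 (o(w) = 6 - 3 = 3)
m = 11
X(l) = 3 (X(l) = 1*3 = 3)
-4*X(m)*6 = -4*3*6 = -12*6 = -72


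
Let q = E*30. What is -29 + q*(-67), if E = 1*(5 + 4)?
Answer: -18119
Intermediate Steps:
E = 9 (E = 1*9 = 9)
q = 270 (q = 9*30 = 270)
-29 + q*(-67) = -29 + 270*(-67) = -29 - 18090 = -18119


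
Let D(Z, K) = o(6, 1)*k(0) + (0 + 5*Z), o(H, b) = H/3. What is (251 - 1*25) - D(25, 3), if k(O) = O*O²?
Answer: 101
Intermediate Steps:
o(H, b) = H/3 (o(H, b) = H*(⅓) = H/3)
k(O) = O³
D(Z, K) = 5*Z (D(Z, K) = ((⅓)*6)*0³ + (0 + 5*Z) = 2*0 + 5*Z = 0 + 5*Z = 5*Z)
(251 - 1*25) - D(25, 3) = (251 - 1*25) - 5*25 = (251 - 25) - 1*125 = 226 - 125 = 101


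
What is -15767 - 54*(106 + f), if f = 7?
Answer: -21869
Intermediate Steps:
-15767 - 54*(106 + f) = -15767 - 54*(106 + 7) = -15767 - 54*113 = -15767 - 6102 = -21869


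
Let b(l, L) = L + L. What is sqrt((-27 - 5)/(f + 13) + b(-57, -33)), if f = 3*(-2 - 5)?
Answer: I*sqrt(62) ≈ 7.874*I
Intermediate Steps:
f = -21 (f = 3*(-7) = -21)
b(l, L) = 2*L
sqrt((-27 - 5)/(f + 13) + b(-57, -33)) = sqrt((-27 - 5)/(-21 + 13) + 2*(-33)) = sqrt(-32/(-8) - 66) = sqrt(-1/8*(-32) - 66) = sqrt(4 - 66) = sqrt(-62) = I*sqrt(62)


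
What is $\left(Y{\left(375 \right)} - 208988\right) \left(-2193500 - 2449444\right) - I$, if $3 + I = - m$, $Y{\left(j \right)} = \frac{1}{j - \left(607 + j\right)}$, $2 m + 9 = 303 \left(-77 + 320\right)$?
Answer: $\frac{588984012456339}{607} \approx 9.7032 \cdot 10^{11}$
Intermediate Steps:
$m = 36810$ ($m = - \frac{9}{2} + \frac{303 \left(-77 + 320\right)}{2} = - \frac{9}{2} + \frac{303 \cdot 243}{2} = - \frac{9}{2} + \frac{1}{2} \cdot 73629 = - \frac{9}{2} + \frac{73629}{2} = 36810$)
$Y{\left(j \right)} = - \frac{1}{607}$ ($Y{\left(j \right)} = \frac{1}{-607} = - \frac{1}{607}$)
$I = -36813$ ($I = -3 - 36810 = -36813$)
$\left(Y{\left(375 \right)} - 208988\right) \left(-2193500 - 2449444\right) - I = \left(- \frac{1}{607} - 208988\right) \left(-2193500 - 2449444\right) - -36813 = \left(- \frac{126855717}{607}\right) \left(-4642944\right) + 36813 = \frac{588983990110848}{607} + 36813 = \frac{588984012456339}{607}$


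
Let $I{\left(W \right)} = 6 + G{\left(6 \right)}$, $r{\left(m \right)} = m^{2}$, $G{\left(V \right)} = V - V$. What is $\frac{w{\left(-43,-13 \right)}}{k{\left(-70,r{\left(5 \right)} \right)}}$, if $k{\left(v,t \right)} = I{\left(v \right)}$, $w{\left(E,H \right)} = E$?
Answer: $- \frac{43}{6} \approx -7.1667$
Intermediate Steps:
$G{\left(V \right)} = 0$
$I{\left(W \right)} = 6$ ($I{\left(W \right)} = 6 + 0 = 6$)
$k{\left(v,t \right)} = 6$
$\frac{w{\left(-43,-13 \right)}}{k{\left(-70,r{\left(5 \right)} \right)}} = - \frac{43}{6}$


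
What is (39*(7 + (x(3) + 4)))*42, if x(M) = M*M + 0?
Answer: 32760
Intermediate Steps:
x(M) = M² (x(M) = M² + 0 = M²)
(39*(7 + (x(3) + 4)))*42 = (39*(7 + (3² + 4)))*42 = (39*(7 + (9 + 4)))*42 = (39*(7 + 13))*42 = (39*20)*42 = 780*42 = 32760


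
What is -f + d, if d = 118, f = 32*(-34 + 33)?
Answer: 150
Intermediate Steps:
f = -32 (f = 32*(-1) = -32)
-f + d = -1*(-32) + 118 = 32 + 118 = 150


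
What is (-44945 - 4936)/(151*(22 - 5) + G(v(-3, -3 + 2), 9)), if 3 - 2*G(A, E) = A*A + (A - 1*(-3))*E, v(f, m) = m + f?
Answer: -16627/855 ≈ -19.447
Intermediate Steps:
v(f, m) = f + m
G(A, E) = 3/2 - A**2/2 - E*(3 + A)/2 (G(A, E) = 3/2 - (A*A + (A - 1*(-3))*E)/2 = 3/2 - (A**2 + (A + 3)*E)/2 = 3/2 - (A**2 + (3 + A)*E)/2 = 3/2 - (A**2 + E*(3 + A))/2 = 3/2 + (-A**2/2 - E*(3 + A)/2) = 3/2 - A**2/2 - E*(3 + A)/2)
(-44945 - 4936)/(151*(22 - 5) + G(v(-3, -3 + 2), 9)) = (-44945 - 4936)/(151*(22 - 5) + (3/2 - 3/2*9 - (-3 + (-3 + 2))**2/2 - 1/2*(-3 + (-3 + 2))*9)) = -49881/(151*17 + (3/2 - 27/2 - (-3 - 1)**2/2 - 1/2*(-3 - 1)*9)) = -49881/(2567 + (3/2 - 27/2 - 1/2*(-4)**2 - 1/2*(-4)*9)) = -49881/(2567 + (3/2 - 27/2 - 1/2*16 + 18)) = -49881/(2567 + (3/2 - 27/2 - 8 + 18)) = -49881/(2567 - 2) = -49881/2565 = -49881*1/2565 = -16627/855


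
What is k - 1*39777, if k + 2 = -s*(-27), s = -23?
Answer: -40400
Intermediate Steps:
k = -623 (k = -2 - 1*(-23)*(-27) = -2 + 23*(-27) = -2 - 621 = -623)
k - 1*39777 = -623 - 1*39777 = -623 - 39777 = -40400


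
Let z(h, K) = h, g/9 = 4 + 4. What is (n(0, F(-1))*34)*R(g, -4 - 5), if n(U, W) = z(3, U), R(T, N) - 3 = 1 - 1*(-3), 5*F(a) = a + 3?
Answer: 714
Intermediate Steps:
F(a) = ⅗ + a/5 (F(a) = (a + 3)/5 = (3 + a)/5 = ⅗ + a/5)
g = 72 (g = 9*(4 + 4) = 9*8 = 72)
R(T, N) = 7 (R(T, N) = 3 + (1 - 1*(-3)) = 3 + (1 + 3) = 3 + 4 = 7)
n(U, W) = 3
(n(0, F(-1))*34)*R(g, -4 - 5) = (3*34)*7 = 102*7 = 714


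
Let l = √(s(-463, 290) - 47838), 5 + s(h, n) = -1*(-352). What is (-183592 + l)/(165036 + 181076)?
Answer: -22949/43264 + I*√47491/346112 ≈ -0.53044 + 0.00062964*I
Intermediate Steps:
s(h, n) = 347 (s(h, n) = -5 - 1*(-352) = -5 + 352 = 347)
l = I*√47491 (l = √(347 - 47838) = √(-47491) = I*√47491 ≈ 217.92*I)
(-183592 + l)/(165036 + 181076) = (-183592 + I*√47491)/(165036 + 181076) = (-183592 + I*√47491)/346112 = (-183592 + I*√47491)*(1/346112) = -22949/43264 + I*√47491/346112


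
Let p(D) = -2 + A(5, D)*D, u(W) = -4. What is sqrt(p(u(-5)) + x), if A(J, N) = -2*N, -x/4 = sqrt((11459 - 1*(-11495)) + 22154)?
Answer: sqrt(-34 - 24*sqrt(1253)) ≈ 29.724*I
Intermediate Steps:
x = -24*sqrt(1253) (x = -4*sqrt((11459 - 1*(-11495)) + 22154) = -4*sqrt((11459 + 11495) + 22154) = -4*sqrt(22954 + 22154) = -24*sqrt(1253) ≈ -849.55)
p(D) = -2 - 2*D**2 (p(D) = -2 + (-2*D)*D = -2 - 2*D**2)
sqrt(p(u(-5)) + x) = sqrt((-2 - 2*(-4)**2) - 24*sqrt(1253)) = sqrt((-2 - 2*16) - 24*sqrt(1253)) = sqrt((-2 - 32) - 24*sqrt(1253)) = sqrt(-34 - 24*sqrt(1253))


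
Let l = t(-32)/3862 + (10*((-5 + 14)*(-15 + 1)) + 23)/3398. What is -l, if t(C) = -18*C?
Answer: 1410023/6561538 ≈ 0.21489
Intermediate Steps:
l = -1410023/6561538 (l = -18*(-32)/3862 + (10*((-5 + 14)*(-15 + 1)) + 23)/3398 = 576*(1/3862) + (10*(9*(-14)) + 23)*(1/3398) = 288/1931 + (10*(-126) + 23)*(1/3398) = 288/1931 + (-1260 + 23)*(1/3398) = 288/1931 - 1237*1/3398 = 288/1931 - 1237/3398 = -1410023/6561538 ≈ -0.21489)
-l = -1*(-1410023/6561538) = 1410023/6561538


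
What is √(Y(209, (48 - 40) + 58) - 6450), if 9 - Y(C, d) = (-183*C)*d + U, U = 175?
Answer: √2517686 ≈ 1586.7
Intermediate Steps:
Y(C, d) = -166 + 183*C*d (Y(C, d) = 9 - ((-183*C)*d + 175) = 9 - (-183*C*d + 175) = 9 - (175 - 183*C*d) = 9 + (-175 + 183*C*d) = -166 + 183*C*d)
√(Y(209, (48 - 40) + 58) - 6450) = √((-166 + 183*209*((48 - 40) + 58)) - 6450) = √((-166 + 183*209*(8 + 58)) - 6450) = √((-166 + 183*209*66) - 6450) = √((-166 + 2524302) - 6450) = √(2524136 - 6450) = √2517686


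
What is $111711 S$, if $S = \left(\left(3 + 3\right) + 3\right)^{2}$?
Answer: $9048591$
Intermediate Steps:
$S = 81$ ($S = \left(6 + 3\right)^{2} = 9^{2} = 81$)
$111711 S = 111711 \cdot 81 = 9048591$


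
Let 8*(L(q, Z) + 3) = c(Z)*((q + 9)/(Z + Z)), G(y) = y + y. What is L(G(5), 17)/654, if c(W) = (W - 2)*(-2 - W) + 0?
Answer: -2077/59296 ≈ -0.035028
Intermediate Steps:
G(y) = 2*y
c(W) = (-2 + W)*(-2 - W) (c(W) = (-2 + W)*(-2 - W) + 0 = (-2 + W)*(-2 - W))
L(q, Z) = -3 + (4 - Z**2)*(9 + q)/(16*Z) (L(q, Z) = -3 + ((4 - Z**2)*((q + 9)/(Z + Z)))/8 = -3 + ((4 - Z**2)*((9 + q)/((2*Z))))/8 = -3 + ((4 - Z**2)*((9 + q)*(1/(2*Z))))/8 = -3 + ((4 - Z**2)*((9 + q)/(2*Z)))/8 = -3 + ((4 - Z**2)*(9 + q)/(2*Z))/8 = -3 + (4 - Z**2)*(9 + q)/(16*Z))
L(G(5), 17)/654 = ((1/16)*(36 - 48*17 - 9*17**2 - 2*5*(-4 + 17**2))/17)/654 = ((1/16)*(1/17)*(36 - 816 - 9*289 - 1*10*(-4 + 289)))*(1/654) = ((1/16)*(1/17)*(36 - 816 - 2601 - 1*10*285))*(1/654) = ((1/16)*(1/17)*(36 - 816 - 2601 - 2850))*(1/654) = ((1/16)*(1/17)*(-6231))*(1/654) = -6231/272*1/654 = -2077/59296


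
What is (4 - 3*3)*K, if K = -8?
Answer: 40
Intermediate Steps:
(4 - 3*3)*K = (4 - 3*3)*(-8) = (4 - 9)*(-8) = -5*(-8) = 40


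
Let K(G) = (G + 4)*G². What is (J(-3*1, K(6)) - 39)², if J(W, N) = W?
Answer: 1764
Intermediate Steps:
K(G) = G²*(4 + G) (K(G) = (4 + G)*G² = G²*(4 + G))
(J(-3*1, K(6)) - 39)² = (-3*1 - 39)² = (-3 - 39)² = (-42)² = 1764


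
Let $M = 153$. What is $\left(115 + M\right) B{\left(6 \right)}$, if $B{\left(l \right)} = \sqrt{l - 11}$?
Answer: $268 i \sqrt{5} \approx 599.27 i$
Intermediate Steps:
$B{\left(l \right)} = \sqrt{-11 + l}$
$\left(115 + M\right) B{\left(6 \right)} = \left(115 + 153\right) \sqrt{-11 + 6} = 268 \sqrt{-5} = 268 i \sqrt{5}$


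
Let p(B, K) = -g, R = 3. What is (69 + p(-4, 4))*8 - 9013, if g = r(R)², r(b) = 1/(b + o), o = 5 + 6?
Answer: -414591/49 ≈ -8461.0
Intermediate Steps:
o = 11
r(b) = 1/(11 + b) (r(b) = 1/(b + 11) = 1/(11 + b))
g = 1/196 (g = (1/(11 + 3))² = (1/14)² = 1/196 ≈ 0.0051020)
p(B, K) = -1/196 (p(B, K) = -1*1/196 = -1/196)
(69 + p(-4, 4))*8 - 9013 = (69 - 1/196)*8 - 9013 = (13523/196)*8 - 9013 = 27046/49 - 9013 = -414591/49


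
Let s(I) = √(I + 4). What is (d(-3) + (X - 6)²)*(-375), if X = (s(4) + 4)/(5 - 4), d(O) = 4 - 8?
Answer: -3000 + 3000*√2 ≈ 1242.6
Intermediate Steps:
s(I) = √(4 + I)
d(O) = -4
X = 4 + 2*√2 (X = (√(4 + 4) + 4)/(5 - 4) = (√8 + 4)/1 = (2*√2 + 4)*1 = (4 + 2*√2)*1 = 4 + 2*√2 ≈ 6.8284)
(d(-3) + (X - 6)²)*(-375) = (-4 + ((4 + 2*√2) - 6)²)*(-375) = (-4 + (-2 + 2*√2)²)*(-375) = 1500 - 375*(-2 + 2*√2)²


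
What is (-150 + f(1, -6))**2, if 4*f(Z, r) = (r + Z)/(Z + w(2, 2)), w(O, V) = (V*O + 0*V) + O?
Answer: 17682025/784 ≈ 22554.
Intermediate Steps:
w(O, V) = O + O*V (w(O, V) = (O*V + 0) + O = O*V + O = O + O*V)
f(Z, r) = (Z + r)/(4*(6 + Z)) (f(Z, r) = ((r + Z)/(Z + 2*(1 + 2)))/4 = ((Z + r)/(Z + 2*3))/4 = ((Z + r)/(Z + 6))/4 = ((Z + r)/(6 + Z))/4 = (Z + r)/(4*(6 + Z)))
(-150 + f(1, -6))**2 = (-150 + (1 - 6)/(4*(6 + 1)))**2 = (-150 + (1/4)*(-5)/7)**2 = (-150 + (1/4)*(1/7)*(-5))**2 = (-150 - 5/28)**2 = (-4205/28)**2 = 17682025/784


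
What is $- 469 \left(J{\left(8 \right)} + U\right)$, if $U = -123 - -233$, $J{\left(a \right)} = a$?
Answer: $-55342$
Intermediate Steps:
$U = 110$ ($U = -123 + 233 = 110$)
$- 469 \left(J{\left(8 \right)} + U\right) = - 469 \left(8 + 110\right) = \left(-469\right) 118 = -55342$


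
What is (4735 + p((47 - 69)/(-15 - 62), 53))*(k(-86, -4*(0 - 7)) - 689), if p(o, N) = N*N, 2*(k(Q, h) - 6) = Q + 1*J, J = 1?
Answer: -5473172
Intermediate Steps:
k(Q, h) = 13/2 + Q/2 (k(Q, h) = 6 + (Q + 1*1)/2 = 6 + (Q + 1)/2 = 6 + (1 + Q)/2 = 6 + (½ + Q/2) = 13/2 + Q/2)
p(o, N) = N²
(4735 + p((47 - 69)/(-15 - 62), 53))*(k(-86, -4*(0 - 7)) - 689) = (4735 + 53²)*((13/2 + (½)*(-86)) - 689) = (4735 + 2809)*((13/2 - 43) - 689) = 7544*(-73/2 - 689) = 7544*(-1451/2) = -5473172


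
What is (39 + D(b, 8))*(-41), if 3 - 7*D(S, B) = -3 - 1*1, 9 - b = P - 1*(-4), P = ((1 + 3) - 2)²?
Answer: -1640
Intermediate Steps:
P = 4 (P = (4 - 2)² = 2² = 4)
b = 1 (b = 9 - (4 - 1*(-4)) = 9 - (4 + 4) = 9 - 1*8 = 9 - 8 = 1)
D(S, B) = 1 (D(S, B) = 3/7 - (-3 - 1*1)/7 = 3/7 - (-3 - 1)/7 = 3/7 - ⅐*(-4) = 3/7 + 4/7 = 1)
(39 + D(b, 8))*(-41) = (39 + 1)*(-41) = 40*(-41) = -1640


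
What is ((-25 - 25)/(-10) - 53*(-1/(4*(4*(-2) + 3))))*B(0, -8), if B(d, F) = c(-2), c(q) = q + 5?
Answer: 141/20 ≈ 7.0500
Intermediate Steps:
c(q) = 5 + q
B(d, F) = 3 (B(d, F) = 5 - 2 = 3)
((-25 - 25)/(-10) - 53*(-1/(4*(4*(-2) + 3))))*B(0, -8) = ((-25 - 25)/(-10) - 53*(-1/(4*(4*(-2) + 3))))*3 = (-50*(-⅒) - 53*(-1/(4*(-8 + 3))))*3 = (5 - 53/((-5*(-4))))*3 = (5 - 53/20)*3 = (47/20)*3 = 141/20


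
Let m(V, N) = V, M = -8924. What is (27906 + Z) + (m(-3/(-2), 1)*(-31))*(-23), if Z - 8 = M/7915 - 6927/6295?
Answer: 577595883981/19929970 ≈ 28981.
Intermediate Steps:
Z = 57519123/9964985 (Z = 8 + (-8924/7915 - 6927/6295) = 8 - 22200757/9964985 = 57519123/9964985 ≈ 5.7721)
(27906 + Z) + (m(-3/(-2), 1)*(-31))*(-23) = (27906 + 57519123/9964985) + (-3/(-2)*(-31))*(-23) = 278140390533/9964985 + (-3*(-½)*(-31))*(-23) = 278140390533/9964985 + ((3/2)*(-31))*(-23) = 278140390533/9964985 - 93/2*(-23) = 278140390533/9964985 + 2139/2 = 577595883981/19929970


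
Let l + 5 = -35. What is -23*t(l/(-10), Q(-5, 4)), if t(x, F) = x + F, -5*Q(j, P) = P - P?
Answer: -92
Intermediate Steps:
l = -40 (l = -5 - 35 = -40)
Q(j, P) = 0 (Q(j, P) = -(P - P)/5 = -⅕*0 = 0)
t(x, F) = F + x
-23*t(l/(-10), Q(-5, 4)) = -23*(0 - 40/(-10)) = -23*(0 - 40*(-⅒)) = -23*(0 + 4) = -23*4 = -92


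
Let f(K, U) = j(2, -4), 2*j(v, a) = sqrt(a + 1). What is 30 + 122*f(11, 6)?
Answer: 30 + 61*I*sqrt(3) ≈ 30.0 + 105.66*I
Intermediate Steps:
j(v, a) = sqrt(1 + a)/2 (j(v, a) = sqrt(a + 1)/2 = sqrt(1 + a)/2)
f(K, U) = I*sqrt(3)/2 (f(K, U) = sqrt(1 - 4)/2 = sqrt(-3)/2 = (I*sqrt(3))/2 = I*sqrt(3)/2)
30 + 122*f(11, 6) = 30 + 122*(I*sqrt(3)/2) = 30 + 61*I*sqrt(3)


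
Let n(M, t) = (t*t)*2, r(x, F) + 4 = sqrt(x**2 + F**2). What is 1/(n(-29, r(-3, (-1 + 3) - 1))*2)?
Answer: 1/(4*(4 - sqrt(10))**2) ≈ 0.35624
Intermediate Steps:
r(x, F) = -4 + sqrt(F**2 + x**2) (r(x, F) = -4 + sqrt(x**2 + F**2) = -4 + sqrt(F**2 + x**2))
n(M, t) = 2*t**2 (n(M, t) = t**2*2 = 2*t**2)
1/(n(-29, r(-3, (-1 + 3) - 1))*2) = 1/((2*(-4 + sqrt(((-1 + 3) - 1)**2 + (-3)**2))**2)*2) = 1/((2*(-4 + sqrt((2 - 1)**2 + 9))**2)*2) = 1/((2*(-4 + sqrt(1**2 + 9))**2)*2) = 1/((2*(-4 + sqrt(1 + 9))**2)*2) = 1/((2*(-4 + sqrt(10))**2)*2) = 1/(4*(-4 + sqrt(10))**2)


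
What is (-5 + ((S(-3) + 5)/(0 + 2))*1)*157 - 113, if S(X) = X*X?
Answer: 201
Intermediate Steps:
S(X) = X²
(-5 + ((S(-3) + 5)/(0 + 2))*1)*157 - 113 = (-5 + (((-3)² + 5)/(0 + 2))*1)*157 - 113 = (-5 + ((9 + 5)/2)*1)*157 - 113 = (-5 + (14*(½))*1)*157 - 113 = (-5 + 7*1)*157 - 113 = (-5 + 7)*157 - 113 = 2*157 - 113 = 314 - 113 = 201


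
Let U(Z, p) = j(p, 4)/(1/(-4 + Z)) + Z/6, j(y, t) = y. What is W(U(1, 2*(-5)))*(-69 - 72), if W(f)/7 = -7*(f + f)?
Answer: 416843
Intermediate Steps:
U(Z, p) = Z/6 + p*(-4 + Z) (U(Z, p) = p/(1/(-4 + Z)) + Z/6 = p*(-4 + Z) + Z*(1/6) = p*(-4 + Z) + Z/6 = Z/6 + p*(-4 + Z))
W(f) = -98*f (W(f) = 7*(-7*(f + f)) = 7*(-14*f) = -98*f)
W(U(1, 2*(-5)))*(-69 - 72) = (-98*(-8*(-5) + (1/6)*1 + 1*(2*(-5))))*(-69 - 72) = -98*(-4*(-10) + 1/6 + 1*(-10))*(-141) = -98*(40 + 1/6 - 10)*(-141) = -98*181/6*(-141) = -8869/3*(-141) = 416843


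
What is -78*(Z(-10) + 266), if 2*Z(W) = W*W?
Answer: -24648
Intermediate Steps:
Z(W) = W**2/2 (Z(W) = (W*W)/2 = W**2/2)
-78*(Z(-10) + 266) = -78*((1/2)*(-10)**2 + 266) = -78*((1/2)*100 + 266) = -78*(50 + 266) = -78*316 = -24648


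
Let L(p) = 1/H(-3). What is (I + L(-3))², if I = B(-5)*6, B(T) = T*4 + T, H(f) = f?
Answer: 203401/9 ≈ 22600.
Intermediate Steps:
B(T) = 5*T (B(T) = 4*T + T = 5*T)
L(p) = -⅓ (L(p) = 1/(-3) = 1*(-⅓) = -⅓)
I = -150 (I = (5*(-5))*6 = -25*6 = -150)
(I + L(-3))² = (-150 - ⅓)² = (-451/3)² = 203401/9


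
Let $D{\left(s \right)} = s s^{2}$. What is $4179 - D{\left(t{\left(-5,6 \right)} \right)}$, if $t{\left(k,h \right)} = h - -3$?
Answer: $3450$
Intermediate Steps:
$t{\left(k,h \right)} = 3 + h$ ($t{\left(k,h \right)} = h + 3 = 3 + h$)
$D{\left(s \right)} = s^{3}$
$4179 - D{\left(t{\left(-5,6 \right)} \right)} = 4179 - \left(3 + 6\right)^{3} = 4179 - 9^{3} = 4179 - 729 = 3450$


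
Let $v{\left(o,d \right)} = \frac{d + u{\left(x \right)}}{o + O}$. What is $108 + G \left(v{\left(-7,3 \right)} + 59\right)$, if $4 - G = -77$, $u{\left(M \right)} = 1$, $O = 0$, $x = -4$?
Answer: $\frac{33885}{7} \approx 4840.7$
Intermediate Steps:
$v{\left(o,d \right)} = \frac{1 + d}{o}$ ($v{\left(o,d \right)} = \frac{d + 1}{o + 0} = \frac{1 + d}{o}$)
$G = 81$ ($G = 4 - -77 = 4 + 77 = 81$)
$108 + G \left(v{\left(-7,3 \right)} + 59\right) = 108 + 81 \left(\frac{1 + 3}{-7} + 59\right) = 108 + 81 \left(\left(- \frac{1}{7}\right) 4 + 59\right) = 108 + 81 \left(- \frac{4}{7} + 59\right) = 108 + 81 \cdot \frac{409}{7} = 108 + \frac{33129}{7} = \frac{33885}{7}$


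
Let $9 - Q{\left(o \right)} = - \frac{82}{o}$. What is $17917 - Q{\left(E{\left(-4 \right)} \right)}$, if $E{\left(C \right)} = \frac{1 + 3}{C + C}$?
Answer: $18072$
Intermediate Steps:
$E{\left(C \right)} = \frac{2}{C}$ ($E{\left(C \right)} = \frac{4}{2 C} = 4 \frac{1}{2 C} = \frac{2}{C}$)
$Q{\left(o \right)} = 9 + \frac{82}{o}$ ($Q{\left(o \right)} = 9 - - \frac{82}{o} = 9 + \frac{82}{o}$)
$17917 - Q{\left(E{\left(-4 \right)} \right)} = 17917 - \left(9 + \frac{82}{2 \frac{1}{-4}}\right) = 17917 - \left(9 + \frac{82}{2 \left(- \frac{1}{4}\right)}\right) = 17917 - \left(9 + \frac{82}{- \frac{1}{2}}\right) = 17917 - \left(9 + 82 \left(-2\right)\right) = 17917 - \left(9 - 164\right) = 17917 - -155 = 17917 + 155 = 18072$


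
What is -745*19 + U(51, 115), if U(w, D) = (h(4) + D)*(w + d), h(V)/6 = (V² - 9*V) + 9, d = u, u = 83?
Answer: -7589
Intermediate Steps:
d = 83
h(V) = 54 - 54*V + 6*V² (h(V) = 6*((V² - 9*V) + 9) = 6*(9 + V² - 9*V) = 54 - 54*V + 6*V²)
U(w, D) = (-66 + D)*(83 + w) (U(w, D) = ((54 - 54*4 + 6*4²) + D)*(w + 83) = ((54 - 216 + 6*16) + D)*(83 + w) = ((54 - 216 + 96) + D)*(83 + w) = (-66 + D)*(83 + w))
-745*19 + U(51, 115) = -745*19 + (-5478 - 66*51 + 83*115 + 115*51) = -14155 + (-5478 - 3366 + 9545 + 5865) = -14155 + 6566 = -7589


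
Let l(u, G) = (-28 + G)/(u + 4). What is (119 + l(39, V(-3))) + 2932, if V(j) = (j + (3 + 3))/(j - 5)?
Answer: 1049317/344 ≈ 3050.3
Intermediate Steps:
V(j) = (6 + j)/(-5 + j) (V(j) = (j + 6)/(-5 + j) = (6 + j)/(-5 + j))
l(u, G) = (-28 + G)/(4 + u)
(119 + l(39, V(-3))) + 2932 = (119 + (-28 + (6 - 3)/(-5 - 3))/(4 + 39)) + 2932 = (119 + (-28 + 3/(-8))/43) + 2932 = (119 + (-28 - 1/8*3)/43) + 2932 = (119 + (-28 - 3/8)/43) + 2932 = (119 + (1/43)*(-227/8)) + 2932 = (119 - 227/344) + 2932 = 40709/344 + 2932 = 1049317/344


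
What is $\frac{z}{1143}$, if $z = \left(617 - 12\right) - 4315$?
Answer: $- \frac{3710}{1143} \approx -3.2458$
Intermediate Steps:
$z = -3710$ ($z = \left(617 - 12\right) - 4315 = 605 - 4315 = -3710$)
$\frac{z}{1143} = - \frac{3710}{1143}$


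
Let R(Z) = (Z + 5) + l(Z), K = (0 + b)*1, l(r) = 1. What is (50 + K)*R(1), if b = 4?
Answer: 378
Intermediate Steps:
K = 4 (K = (0 + 4)*1 = 4*1 = 4)
R(Z) = 6 + Z (R(Z) = (Z + 5) + 1 = (5 + Z) + 1 = 6 + Z)
(50 + K)*R(1) = (50 + 4)*(6 + 1) = 54*7 = 378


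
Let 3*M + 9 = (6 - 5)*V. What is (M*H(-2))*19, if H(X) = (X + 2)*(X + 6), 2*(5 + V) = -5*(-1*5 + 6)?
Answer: 0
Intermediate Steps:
V = -15/2 (V = -5 + (-5*(-1*5 + 6))/2 = -5 + (-5*(-5 + 6))/2 = -5 + (-5*1)/2 = -5 + (½)*(-5) = -5 - 5/2 = -15/2 ≈ -7.5000)
H(X) = (2 + X)*(6 + X)
M = -11/2 (M = -3 + ((6 - 5)*(-15/2))/3 = -3 + (1*(-15/2))/3 = -3 + (⅓)*(-15/2) = -3 - 5/2 = -11/2 ≈ -5.5000)
(M*H(-2))*19 = -11*(12 + (-2)² + 8*(-2))/2*19 = -11*(12 + 4 - 16)/2*19 = -11/2*0*19 = 0*19 = 0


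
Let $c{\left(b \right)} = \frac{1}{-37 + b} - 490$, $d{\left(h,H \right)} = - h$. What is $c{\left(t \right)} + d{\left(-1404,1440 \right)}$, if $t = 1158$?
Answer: $\frac{1024595}{1121} \approx 914.0$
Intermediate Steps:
$c{\left(b \right)} = -490 + \frac{1}{-37 + b}$ ($c{\left(b \right)} = \frac{1}{-37 + b} - 490 = -490 + \frac{1}{-37 + b}$)
$c{\left(t \right)} + d{\left(-1404,1440 \right)} = \frac{18131 - 567420}{-37 + 1158} - -1404 = \frac{18131 - 567420}{1121} + 1404 = \frac{1}{1121} \left(-549289\right) + 1404 = - \frac{549289}{1121} + 1404 = \frac{1024595}{1121}$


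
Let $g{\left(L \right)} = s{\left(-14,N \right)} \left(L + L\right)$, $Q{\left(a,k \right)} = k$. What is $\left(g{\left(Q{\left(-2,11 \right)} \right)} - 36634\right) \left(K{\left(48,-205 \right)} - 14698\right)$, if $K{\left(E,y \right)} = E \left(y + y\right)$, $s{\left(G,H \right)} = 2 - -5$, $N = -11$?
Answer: $1254109440$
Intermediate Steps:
$s{\left(G,H \right)} = 7$ ($s{\left(G,H \right)} = 2 + 5 = 7$)
$g{\left(L \right)} = 14 L$ ($g{\left(L \right)} = 7 \left(L + L\right) = 7 \cdot 2 L = 14 L$)
$K{\left(E,y \right)} = 2 E y$ ($K{\left(E,y \right)} = E 2 y = 2 E y$)
$\left(g{\left(Q{\left(-2,11 \right)} \right)} - 36634\right) \left(K{\left(48,-205 \right)} - 14698\right) = \left(14 \cdot 11 - 36634\right) \left(2 \cdot 48 \left(-205\right) - 14698\right) = \left(154 - 36634\right) \left(-19680 - 14698\right) = \left(-36480\right) \left(-34378\right) = 1254109440$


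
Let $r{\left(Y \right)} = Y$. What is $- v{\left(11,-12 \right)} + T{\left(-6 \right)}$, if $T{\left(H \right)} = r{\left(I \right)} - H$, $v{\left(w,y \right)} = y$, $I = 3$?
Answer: $21$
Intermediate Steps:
$T{\left(H \right)} = 3 - H$
$- v{\left(11,-12 \right)} + T{\left(-6 \right)} = \left(-1\right) \left(-12\right) + \left(3 - -6\right) = 12 + \left(3 + 6\right) = 12 + 9 = 21$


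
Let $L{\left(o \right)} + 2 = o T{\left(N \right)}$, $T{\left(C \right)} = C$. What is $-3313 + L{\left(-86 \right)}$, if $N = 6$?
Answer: $-3831$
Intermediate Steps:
$L{\left(o \right)} = -2 + 6 o$ ($L{\left(o \right)} = -2 + o 6 = -2 + 6 o$)
$-3313 + L{\left(-86 \right)} = -3313 + \left(-2 + 6 \left(-86\right)\right) = -3313 - 518 = -3831$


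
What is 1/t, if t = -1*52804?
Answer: -1/52804 ≈ -1.8938e-5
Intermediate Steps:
t = -52804
1/t = 1/(-52804) = -1/52804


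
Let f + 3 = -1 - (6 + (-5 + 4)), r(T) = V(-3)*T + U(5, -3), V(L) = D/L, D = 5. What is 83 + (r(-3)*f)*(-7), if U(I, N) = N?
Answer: 209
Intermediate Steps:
V(L) = 5/L
r(T) = -3 - 5*T/3 (r(T) = (5/(-3))*T - 3 = (5*(-1/3))*T - 3 = -5*T/3 - 3 = -3 - 5*T/3)
f = -9 (f = -3 + (-1 - (6 + (-5 + 4))) = -3 + (-1 - (6 - 1)) = -3 + (-1 - 1*5) = -3 + (-1 - 5) = -3 - 6 = -9)
83 + (r(-3)*f)*(-7) = 83 + ((-3 - 5/3*(-3))*(-9))*(-7) = 83 + ((-3 + 5)*(-9))*(-7) = 83 + (2*(-9))*(-7) = 83 - 18*(-7) = 83 + 126 = 209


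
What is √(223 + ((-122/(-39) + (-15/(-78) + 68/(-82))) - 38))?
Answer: √1917511206/3198 ≈ 13.693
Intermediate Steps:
√(223 + ((-122/(-39) + (-15/(-78) + 68/(-82))) - 38)) = √(223 + ((-122*(-1/39) + (-15*(-1/78) + 68*(-1/82))) - 38)) = √(223 + ((122/39 + (5/26 - 34/41)) - 38)) = √(223 + ((122/39 - 679/1066) - 38)) = √(223 + (7967/3198 - 38)) = √(223 - 113557/3198) = √(599597/3198) = √1917511206/3198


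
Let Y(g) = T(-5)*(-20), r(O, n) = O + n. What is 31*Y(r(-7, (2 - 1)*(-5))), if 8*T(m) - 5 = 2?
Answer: -1085/2 ≈ -542.50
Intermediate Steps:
T(m) = 7/8 (T(m) = 5/8 + (1/8)*2 = 5/8 + 1/4 = 7/8)
Y(g) = -35/2 (Y(g) = (7/8)*(-20) = -35/2)
31*Y(r(-7, (2 - 1)*(-5))) = 31*(-35/2) = -1085/2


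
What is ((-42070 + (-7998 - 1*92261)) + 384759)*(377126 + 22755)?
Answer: 96943150830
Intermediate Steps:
((-42070 + (-7998 - 1*92261)) + 384759)*(377126 + 22755) = ((-42070 + (-7998 - 92261)) + 384759)*399881 = ((-42070 - 100259) + 384759)*399881 = (-142329 + 384759)*399881 = 242430*399881 = 96943150830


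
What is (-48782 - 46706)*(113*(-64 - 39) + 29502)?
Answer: -1705702144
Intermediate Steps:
(-48782 - 46706)*(113*(-64 - 39) + 29502) = -95488*(113*(-103) + 29502) = -95488*(-11639 + 29502) = -95488*17863 = -1705702144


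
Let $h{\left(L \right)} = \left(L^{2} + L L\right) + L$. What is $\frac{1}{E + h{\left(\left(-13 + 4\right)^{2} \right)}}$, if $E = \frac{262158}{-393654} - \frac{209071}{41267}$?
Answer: $\frac{2707486603}{35731425601139} \approx 7.5773 \cdot 10^{-5}$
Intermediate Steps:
$E = - \frac{15520018270}{2707486603}$ ($E = 262158 \left(- \frac{1}{393654}\right) - \frac{209071}{41267} = - \frac{43693}{65609} - \frac{209071}{41267} = - \frac{15520018270}{2707486603} \approx -5.7323$)
$h{\left(L \right)} = L + 2 L^{2}$ ($h{\left(L \right)} = \left(L^{2} + L^{2}\right) + L = 2 L^{2} + L = L + 2 L^{2}$)
$\frac{1}{E + h{\left(\left(-13 + 4\right)^{2} \right)}} = \frac{1}{- \frac{15520018270}{2707486603} + \left(-13 + 4\right)^{2} \left(1 + 2 \left(-13 + 4\right)^{2}\right)} = \frac{1}{- \frac{15520018270}{2707486603} + \left(-9\right)^{2} \left(1 + 2 \left(-9\right)^{2}\right)} = \frac{1}{- \frac{15520018270}{2707486603} + 81 \left(1 + 2 \cdot 81\right)} = \frac{1}{- \frac{15520018270}{2707486603} + 81 \left(1 + 162\right)} = \frac{1}{- \frac{15520018270}{2707486603} + 81 \cdot 163} = \frac{1}{- \frac{15520018270}{2707486603} + 13203} = \frac{1}{\frac{35731425601139}{2707486603}} = \frac{2707486603}{35731425601139}$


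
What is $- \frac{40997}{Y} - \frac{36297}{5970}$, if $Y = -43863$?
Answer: $- \frac{449114407}{87287370} \approx -5.1452$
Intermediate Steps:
$- \frac{40997}{Y} - \frac{36297}{5970} = - \frac{40997}{-43863} - \frac{36297}{5970} = \left(-40997\right) \left(- \frac{1}{43863}\right) - \frac{12099}{1990} = \frac{40997}{43863} - \frac{12099}{1990} = - \frac{449114407}{87287370}$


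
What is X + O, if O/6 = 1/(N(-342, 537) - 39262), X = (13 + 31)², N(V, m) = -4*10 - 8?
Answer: 38052077/19655 ≈ 1936.0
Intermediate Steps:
N(V, m) = -48 (N(V, m) = -40 - 8 = -48)
X = 1936 (X = 44² = 1936)
O = -3/19655 (O = 6/(-48 - 39262) = 6/(-39310) = 6*(-1/39310) = -3/19655 ≈ -0.00015263)
X + O = 1936 - 3/19655 = 38052077/19655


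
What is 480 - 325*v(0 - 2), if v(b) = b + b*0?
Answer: 1130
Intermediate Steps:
v(b) = b (v(b) = b + 0 = b)
480 - 325*v(0 - 2) = 480 - 325*(0 - 2) = 480 - 325*(-2) = 480 + 650 = 1130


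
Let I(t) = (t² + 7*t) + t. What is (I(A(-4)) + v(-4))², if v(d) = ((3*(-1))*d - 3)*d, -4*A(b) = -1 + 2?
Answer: 368449/256 ≈ 1439.3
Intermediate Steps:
A(b) = -¼ (A(b) = -(-1 + 2)/4 = -¼*1 = -¼)
I(t) = t² + 8*t
v(d) = d*(-3 - 3*d) (v(d) = (-3*d - 3)*d = (-3 - 3*d)*d = d*(-3 - 3*d))
(I(A(-4)) + v(-4))² = (-(8 - ¼)/4 - 3*(-4)*(1 - 4))² = (-¼*31/4 - 3*(-4)*(-3))² = (-31/16 - 36)² = (-607/16)² = 368449/256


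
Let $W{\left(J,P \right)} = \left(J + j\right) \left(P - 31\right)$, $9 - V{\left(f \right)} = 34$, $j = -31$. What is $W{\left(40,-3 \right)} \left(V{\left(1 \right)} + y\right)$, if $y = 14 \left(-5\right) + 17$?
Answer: $23868$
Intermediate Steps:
$V{\left(f \right)} = -25$ ($V{\left(f \right)} = 9 - 34 = -25$)
$W{\left(J,P \right)} = \left(-31 + J\right) \left(-31 + P\right)$ ($W{\left(J,P \right)} = \left(J - 31\right) \left(P - 31\right) = \left(-31 + J\right) \left(-31 + P\right)$)
$y = -53$ ($y = -70 + 17 = -53$)
$W{\left(40,-3 \right)} \left(V{\left(1 \right)} + y\right) = \left(961 - 1240 - -93 + 40 \left(-3\right)\right) \left(-25 - 53\right) = \left(961 - 1240 + 93 - 120\right) \left(-78\right) = \left(-306\right) \left(-78\right) = 23868$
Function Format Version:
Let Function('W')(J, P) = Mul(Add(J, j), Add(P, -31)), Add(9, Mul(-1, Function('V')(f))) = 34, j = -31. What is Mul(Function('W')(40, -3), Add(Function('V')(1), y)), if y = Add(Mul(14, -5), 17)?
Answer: 23868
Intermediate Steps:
Function('V')(f) = -25 (Function('V')(f) = Add(9, Mul(-1, 34)) = Add(9, -34) = -25)
Function('W')(J, P) = Mul(Add(-31, J), Add(-31, P)) (Function('W')(J, P) = Mul(Add(J, -31), Add(P, -31)) = Mul(Add(-31, J), Add(-31, P)))
y = -53 (y = Add(-70, 17) = -53)
Mul(Function('W')(40, -3), Add(Function('V')(1), y)) = Mul(Add(961, Mul(-31, 40), Mul(-31, -3), Mul(40, -3)), Add(-25, -53)) = Mul(Add(961, -1240, 93, -120), -78) = Mul(-306, -78) = 23868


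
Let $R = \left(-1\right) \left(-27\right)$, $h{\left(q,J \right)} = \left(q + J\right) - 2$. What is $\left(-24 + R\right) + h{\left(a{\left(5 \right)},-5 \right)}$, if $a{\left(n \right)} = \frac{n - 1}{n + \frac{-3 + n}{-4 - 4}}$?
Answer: $- \frac{60}{19} \approx -3.1579$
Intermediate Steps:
$a{\left(n \right)} = \frac{-1 + n}{\frac{3}{8} + \frac{7 n}{8}}$ ($a{\left(n \right)} = \frac{-1 + n}{n + \frac{-3 + n}{-8}} = \frac{-1 + n}{n + \left(-3 + n\right) \left(- \frac{1}{8}\right)} = \frac{-1 + n}{n - \left(- \frac{3}{8} + \frac{n}{8}\right)} = \frac{-1 + n}{\frac{3}{8} + \frac{7 n}{8}}$)
$h{\left(q,J \right)} = -2 + J + q$ ($h{\left(q,J \right)} = \left(J + q\right) - 2 = -2 + J + q$)
$R = 27$
$\left(-24 + R\right) + h{\left(a{\left(5 \right)},-5 \right)} = \left(-24 + 27\right) - \left(7 - \frac{8 \left(-1 + 5\right)}{3 + 7 \cdot 5}\right) = 3 - \left(7 - 8 \frac{1}{3 + 35} \cdot 4\right) = 3 - \left(7 - 8 \cdot \frac{1}{38} \cdot 4\right) = 3 - \left(7 - \frac{16}{19}\right) = 3 - \frac{117}{19} = - \frac{60}{19}$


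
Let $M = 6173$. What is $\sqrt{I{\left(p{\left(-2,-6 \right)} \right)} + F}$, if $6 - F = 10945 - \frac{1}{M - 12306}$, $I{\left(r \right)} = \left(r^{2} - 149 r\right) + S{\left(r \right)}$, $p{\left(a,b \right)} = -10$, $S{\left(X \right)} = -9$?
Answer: $\frac{i \sqrt{351988907795}}{6133} \approx 96.737 i$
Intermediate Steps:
$I{\left(r \right)} = -9 + r^{2} - 149 r$ ($I{\left(r \right)} = \left(r^{2} - 149 r\right) - 9 = -9 + r^{2} - 149 r$)
$F = - \frac{67088888}{6133}$ ($F = 6 - \left(10945 - \frac{1}{6173 - 12306}\right) = 6 - \left(10945 - \frac{1}{-6133}\right) = 6 - \left(10945 - - \frac{1}{6133}\right) = 6 - \left(10945 + \frac{1}{6133}\right) = 6 - \frac{67125686}{6133} = - \frac{67088888}{6133} \approx -10939.0$)
$\sqrt{I{\left(p{\left(-2,-6 \right)} \right)} + F} = \sqrt{\left(-9 + \left(-10\right)^{2} - -1490\right) - \frac{67088888}{6133}} = \sqrt{\left(-9 + 100 + 1490\right) - \frac{67088888}{6133}} = \sqrt{1581 - \frac{67088888}{6133}} = \sqrt{- \frac{57392615}{6133}} = \frac{i \sqrt{351988907795}}{6133}$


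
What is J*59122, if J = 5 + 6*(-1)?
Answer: -59122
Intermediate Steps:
J = -1 (J = 5 - 6 = -1)
J*59122 = -1*59122 = -59122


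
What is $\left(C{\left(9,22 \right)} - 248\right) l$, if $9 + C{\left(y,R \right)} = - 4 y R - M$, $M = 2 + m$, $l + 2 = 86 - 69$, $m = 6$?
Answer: $-15855$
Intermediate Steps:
$l = 15$ ($l = -2 + \left(86 - 69\right) = -2 + 17 = 15$)
$M = 8$ ($M = 2 + 6 = 8$)
$C{\left(y,R \right)} = -17 - 4 R y$ ($C{\left(y,R \right)} = -9 + \left(- 4 y R - 8\right) = -9 - \left(8 + 4 R y\right) = -17 - 4 R y$)
$\left(C{\left(9,22 \right)} - 248\right) l = \left(\left(-17 - 88 \cdot 9\right) - 248\right) 15 = \left(\left(-17 - 792\right) - 248\right) 15 = \left(-809 - 248\right) 15 = \left(-1057\right) 15 = -15855$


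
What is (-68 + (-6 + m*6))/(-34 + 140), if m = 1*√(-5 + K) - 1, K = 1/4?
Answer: -40/53 + 3*I*√19/106 ≈ -0.75472 + 0.12337*I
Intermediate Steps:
K = ¼ ≈ 0.25000
m = -1 + I*√19/2 (m = 1*√(-5 + ¼) - 1 = 1*√(-19/4) - 1 = 1*(I*√19/2) - 1 = I*√19/2 - 1 = -1 + I*√19/2 ≈ -1.0 + 2.1795*I)
(-68 + (-6 + m*6))/(-34 + 140) = (-68 + (-6 + (-1 + I*√19/2)*6))/(-34 + 140) = (-68 + (-6 + (-6 + 3*I*√19)))/106 = (-68 + (-12 + 3*I*√19))*(1/106) = (-80 + 3*I*√19)*(1/106) = -40/53 + 3*I*√19/106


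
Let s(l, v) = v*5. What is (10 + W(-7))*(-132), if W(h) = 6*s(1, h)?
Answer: 26400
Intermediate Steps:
s(l, v) = 5*v
W(h) = 30*h (W(h) = 6*(5*h) = 30*h)
(10 + W(-7))*(-132) = (10 + 30*(-7))*(-132) = (10 - 210)*(-132) = -200*(-132) = 26400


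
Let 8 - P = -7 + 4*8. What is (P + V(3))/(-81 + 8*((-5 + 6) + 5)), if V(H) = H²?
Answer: 8/33 ≈ 0.24242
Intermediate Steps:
P = -17 (P = 8 - (-7 + 4*8) = 8 - (-7 + 32) = 8 - 1*25 = 8 - 25 = -17)
(P + V(3))/(-81 + 8*((-5 + 6) + 5)) = (-17 + 3²)/(-81 + 8*((-5 + 6) + 5)) = (-17 + 9)/(-81 + 8*(1 + 5)) = -8/(-81 + 8*6) = -8/(-81 + 48) = -8/(-33) = -8*(-1/33) = 8/33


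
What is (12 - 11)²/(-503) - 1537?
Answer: -773112/503 ≈ -1537.0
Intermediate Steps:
(12 - 11)²/(-503) - 1537 = -1/503*1² - 1537 = -1/503*1 - 1537 = -1/503 - 1537 = -773112/503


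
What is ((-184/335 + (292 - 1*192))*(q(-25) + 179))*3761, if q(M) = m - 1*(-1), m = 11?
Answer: 23932581916/335 ≈ 7.1441e+7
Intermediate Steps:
q(M) = 12 (q(M) = 11 - 1*(-1) = 11 + 1 = 12)
((-184/335 + (292 - 1*192))*(q(-25) + 179))*3761 = ((-184/335 + (292 - 1*192))*(12 + 179))*3761 = ((-184*1/335 + (292 - 192))*191)*3761 = ((-184/335 + 100)*191)*3761 = ((33316/335)*191)*3761 = (6363356/335)*3761 = 23932581916/335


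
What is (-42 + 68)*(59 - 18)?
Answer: 1066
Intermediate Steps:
(-42 + 68)*(59 - 18) = 26*41 = 1066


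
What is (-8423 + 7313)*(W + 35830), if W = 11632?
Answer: -52682820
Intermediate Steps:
(-8423 + 7313)*(W + 35830) = (-8423 + 7313)*(11632 + 35830) = -1110*47462 = -52682820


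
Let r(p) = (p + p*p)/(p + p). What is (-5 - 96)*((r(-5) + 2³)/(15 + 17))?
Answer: -303/16 ≈ -18.938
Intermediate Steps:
r(p) = (p + p²)/(2*p) (r(p) = (p + p²)/((2*p)) = (p + p²)*(1/(2*p)) = (p + p²)/(2*p))
(-5 - 96)*((r(-5) + 2³)/(15 + 17)) = (-5 - 96)*(((½ + (½)*(-5)) + 2³)/(15 + 17)) = -101*((½ - 5/2) + 8)/32 = -101*(-2 + 8)/32 = -606/32 = -101*3/16 = -303/16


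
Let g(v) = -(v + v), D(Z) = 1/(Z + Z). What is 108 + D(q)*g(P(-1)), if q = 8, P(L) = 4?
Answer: 215/2 ≈ 107.50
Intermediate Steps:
D(Z) = 1/(2*Z)
g(v) = -2*v
108 + D(q)*g(P(-1)) = 108 + ((½)/8)*(-2*4) = 108 + ((½)*(⅛))*(-8) = 108 + (1/16)*(-8) = 108 - ½ = 215/2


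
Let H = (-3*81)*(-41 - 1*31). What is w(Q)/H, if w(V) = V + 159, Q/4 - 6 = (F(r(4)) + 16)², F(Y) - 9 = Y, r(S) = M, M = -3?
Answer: 2119/17496 ≈ 0.12111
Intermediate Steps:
r(S) = -3
F(Y) = 9 + Y
Q = 1960 (Q = 24 + 4*((9 - 3) + 16)² = 24 + 4*(6 + 16)² = 24 + 4*22² = 24 + 4*484 = 24 + 1936 = 1960)
w(V) = 159 + V
H = 17496 (H = -243*(-41 - 31) = -243*(-72) = 17496)
w(Q)/H = (159 + 1960)/17496 = 2119*(1/17496) = 2119/17496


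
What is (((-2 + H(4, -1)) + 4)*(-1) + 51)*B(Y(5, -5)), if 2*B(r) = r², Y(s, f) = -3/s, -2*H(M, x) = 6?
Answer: 234/25 ≈ 9.3600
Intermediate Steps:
H(M, x) = -3 (H(M, x) = -½*6 = -3)
B(r) = r²/2
(((-2 + H(4, -1)) + 4)*(-1) + 51)*B(Y(5, -5)) = (((-2 - 3) + 4)*(-1) + 51)*((-3/5)²/2) = ((-5 + 4)*(-1) + 51)*((-3*⅕)²/2) = (-1*(-1) + 51)*((-⅗)²/2) = (1 + 51)*((½)*(9/25)) = 52*(9/50) = 234/25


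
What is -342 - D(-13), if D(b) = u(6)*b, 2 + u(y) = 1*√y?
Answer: -368 + 13*√6 ≈ -336.16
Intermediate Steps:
u(y) = -2 + √y (u(y) = -2 + 1*√y = -2 + √y)
D(b) = b*(-2 + √6) (D(b) = (-2 + √6)*b = b*(-2 + √6))
-342 - D(-13) = -342 - (-13)*(-2 + √6) = -342 - (26 - 13*√6) = -342 + (-26 + 13*√6) = -368 + 13*√6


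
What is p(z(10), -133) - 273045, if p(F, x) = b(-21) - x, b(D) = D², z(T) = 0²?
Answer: -272471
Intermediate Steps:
z(T) = 0
p(F, x) = 441 - x (p(F, x) = (-21)² - x = 441 - x)
p(z(10), -133) - 273045 = (441 - 1*(-133)) - 273045 = (441 + 133) - 273045 = 574 - 273045 = -272471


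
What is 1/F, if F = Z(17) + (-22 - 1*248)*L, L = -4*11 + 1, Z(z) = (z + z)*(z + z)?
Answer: 1/12766 ≈ 7.8333e-5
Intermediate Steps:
Z(z) = 4*z² (Z(z) = (2*z)*(2*z) = 4*z²)
L = -43 (L = -44 + 1 = -43)
F = 12766 (F = 4*17² + (-22 - 1*248)*(-43) = 4*289 + (-22 - 248)*(-43) = 1156 - 270*(-43) = 1156 + 11610 = 12766)
1/F = 1/12766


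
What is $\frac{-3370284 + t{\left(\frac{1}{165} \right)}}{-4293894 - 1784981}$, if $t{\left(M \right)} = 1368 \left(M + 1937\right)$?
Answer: $\frac{39625284}{334338125} \approx 0.11852$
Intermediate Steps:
$t{\left(M \right)} = 2649816 + 1368 M$ ($t{\left(M \right)} = 1368 \left(1937 + M\right) = 2649816 + 1368 M$)
$\frac{-3370284 + t{\left(\frac{1}{165} \right)}}{-4293894 - 1784981} = \frac{-3370284 + \left(2649816 + \frac{1368}{165}\right)}{-4293894 - 1784981} = \frac{-3370284 + \left(2649816 + 1368 \cdot \frac{1}{165}\right)}{-6078875} = \left(-3370284 + \left(2649816 + \frac{456}{55}\right)\right) \left(- \frac{1}{6078875}\right) = \left(-3370284 + \frac{145740336}{55}\right) \left(- \frac{1}{6078875}\right) = \left(- \frac{39625284}{55}\right) \left(- \frac{1}{6078875}\right) = \frac{39625284}{334338125}$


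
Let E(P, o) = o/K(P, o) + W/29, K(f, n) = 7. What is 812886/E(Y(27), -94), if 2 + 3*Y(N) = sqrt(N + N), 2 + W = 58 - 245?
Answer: -165015858/4049 ≈ -40755.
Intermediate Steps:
W = -189 (W = -2 + (58 - 245) = -2 - 187 = -189)
Y(N) = -2/3 + sqrt(2)*sqrt(N)/3 (Y(N) = -2/3 + sqrt(N + N)/3 = -2/3 + sqrt(2*N)/3 = -2/3 + (sqrt(2)*sqrt(N))/3 = -2/3 + sqrt(2)*sqrt(N)/3)
E(P, o) = -189/29 + o/7 (E(P, o) = o/7 - 189/29 = -189/29 + o/7)
812886/E(Y(27), -94) = 812886/(-189/29 + (1/7)*(-94)) = 812886/(-189/29 - 94/7) = 812886/(-4049/203) = 812886*(-203/4049) = -165015858/4049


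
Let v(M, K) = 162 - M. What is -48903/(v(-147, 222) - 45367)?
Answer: 48903/45058 ≈ 1.0853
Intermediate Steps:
-48903/(v(-147, 222) - 45367) = -48903/((162 - 1*(-147)) - 45367) = -48903/((162 + 147) - 45367) = -48903/(309 - 45367) = -48903/(-45058) = -48903*(-1/45058) = 48903/45058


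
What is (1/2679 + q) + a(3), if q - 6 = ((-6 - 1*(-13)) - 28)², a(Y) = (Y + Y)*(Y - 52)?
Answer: 409888/2679 ≈ 153.00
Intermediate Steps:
a(Y) = 2*Y*(-52 + Y) (a(Y) = (2*Y)*(-52 + Y) = 2*Y*(-52 + Y))
q = 447 (q = 6 + ((-6 - 1*(-13)) - 28)² = 6 + ((-6 + 13) - 28)² = 6 + (7 - 28)² = 6 + (-21)² = 6 + 441 = 447)
(1/2679 + q) + a(3) = (1/2679 + 447) + 2*3*(-52 + 3) = (1/2679 + 447) + 2*3*(-49) = 1197514/2679 - 294 = 409888/2679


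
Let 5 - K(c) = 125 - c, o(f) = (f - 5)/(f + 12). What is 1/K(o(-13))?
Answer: -1/102 ≈ -0.0098039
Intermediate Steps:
o(f) = (-5 + f)/(12 + f)
K(c) = -120 + c (K(c) = 5 - (125 - c) = 5 + (-125 + c) = -120 + c)
1/K(o(-13)) = 1/(-120 + (-5 - 13)/(12 - 13)) = 1/(-120 - 18/(-1)) = 1/(-120 - 1*(-18)) = 1/(-120 + 18) = 1/(-102) = -1/102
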